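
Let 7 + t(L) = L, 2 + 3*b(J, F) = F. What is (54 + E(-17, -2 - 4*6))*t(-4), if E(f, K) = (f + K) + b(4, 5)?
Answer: -132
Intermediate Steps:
b(J, F) = -⅔ + F/3
t(L) = -7 + L
E(f, K) = 1 + K + f (E(f, K) = (f + K) + (-⅔ + (⅓)*5) = (K + f) + (-⅔ + 5/3) = (K + f) + 1 = 1 + K + f)
(54 + E(-17, -2 - 4*6))*t(-4) = (54 + (1 + (-2 - 4*6) - 17))*(-7 - 4) = (54 + (1 + (-2 - 24) - 17))*(-11) = (54 + (1 - 26 - 17))*(-11) = (54 - 42)*(-11) = 12*(-11) = -132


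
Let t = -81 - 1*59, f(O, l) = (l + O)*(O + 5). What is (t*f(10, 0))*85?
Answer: -1785000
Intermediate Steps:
f(O, l) = (5 + O)*(O + l) (f(O, l) = (O + l)*(5 + O) = (5 + O)*(O + l))
t = -140 (t = -81 - 59 = -140)
(t*f(10, 0))*85 = -140*(10² + 5*10 + 5*0 + 10*0)*85 = -140*(100 + 50 + 0 + 0)*85 = -140*150*85 = -21000*85 = -1785000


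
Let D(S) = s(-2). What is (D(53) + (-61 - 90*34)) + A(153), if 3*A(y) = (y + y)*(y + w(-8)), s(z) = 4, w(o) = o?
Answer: 11673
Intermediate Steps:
D(S) = 4
A(y) = 2*y*(-8 + y)/3 (A(y) = ((y + y)*(y - 8))/3 = ((2*y)*(-8 + y))/3 = (2*y*(-8 + y))/3 = 2*y*(-8 + y)/3)
(D(53) + (-61 - 90*34)) + A(153) = (4 + (-61 - 90*34)) + (⅔)*153*(-8 + 153) = (4 + (-61 - 3060)) + (⅔)*153*145 = (4 - 3121) + 14790 = -3117 + 14790 = 11673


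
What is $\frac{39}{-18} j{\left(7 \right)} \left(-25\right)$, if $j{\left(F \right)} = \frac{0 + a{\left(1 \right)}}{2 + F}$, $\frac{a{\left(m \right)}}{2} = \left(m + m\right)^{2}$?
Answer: $\frac{1300}{27} \approx 48.148$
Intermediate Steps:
$a{\left(m \right)} = 8 m^{2}$ ($a{\left(m \right)} = 2 \left(m + m\right)^{2} = 2 \left(2 m\right)^{2} = 2 \cdot 4 m^{2} = 8 m^{2}$)
$j{\left(F \right)} = \frac{8}{2 + F}$ ($j{\left(F \right)} = \frac{0 + 8 \cdot 1^{2}}{2 + F} = \frac{0 + 8 \cdot 1}{2 + F} = \frac{0 + 8}{2 + F} = \frac{8}{2 + F}$)
$\frac{39}{-18} j{\left(7 \right)} \left(-25\right) = \frac{39}{-18} \frac{8}{2 + 7} \left(-25\right) = 39 \left(- \frac{1}{18}\right) \frac{8}{9} \left(-25\right) = - \frac{13 \cdot 8 \cdot \frac{1}{9}}{6} \left(-25\right) = \left(- \frac{13}{6}\right) \frac{8}{9} \left(-25\right) = \left(- \frac{52}{27}\right) \left(-25\right) = \frac{1300}{27}$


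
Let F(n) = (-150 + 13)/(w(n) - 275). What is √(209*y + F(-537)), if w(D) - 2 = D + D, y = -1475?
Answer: 4*I*√34958546871/1347 ≈ 555.22*I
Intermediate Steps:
w(D) = 2 + 2*D (w(D) = 2 + (D + D) = 2 + 2*D)
F(n) = -137/(-273 + 2*n) (F(n) = (-150 + 13)/((2 + 2*n) - 275) = -137/(-273 + 2*n))
√(209*y + F(-537)) = √(209*(-1475) - 137/(-273 + 2*(-537))) = √(-308275 - 137/(-273 - 1074)) = √(-308275 - 137/(-1347)) = √(-308275 - 137*(-1/1347)) = √(-308275 + 137/1347) = √(-415246288/1347) = 4*I*√34958546871/1347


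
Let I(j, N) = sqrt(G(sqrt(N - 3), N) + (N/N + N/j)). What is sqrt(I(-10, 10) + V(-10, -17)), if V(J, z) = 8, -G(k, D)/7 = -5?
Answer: sqrt(8 + sqrt(35)) ≈ 3.7304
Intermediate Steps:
G(k, D) = 35 (G(k, D) = -7*(-5) = 35)
I(j, N) = sqrt(36 + N/j) (I(j, N) = sqrt(35 + (N/N + N/j)) = sqrt(35 + (1 + N/j)) = sqrt(36 + N/j))
sqrt(I(-10, 10) + V(-10, -17)) = sqrt(sqrt(36 + 10/(-10)) + 8) = sqrt(sqrt(36 + 10*(-1/10)) + 8) = sqrt(sqrt(36 - 1) + 8) = sqrt(sqrt(35) + 8) = sqrt(8 + sqrt(35))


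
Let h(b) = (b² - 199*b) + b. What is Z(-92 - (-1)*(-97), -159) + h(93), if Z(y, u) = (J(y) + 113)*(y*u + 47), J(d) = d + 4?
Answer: -2176821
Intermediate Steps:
J(d) = 4 + d
h(b) = b² - 198*b
Z(y, u) = (47 + u*y)*(117 + y) (Z(y, u) = ((4 + y) + 113)*(y*u + 47) = (117 + y)*(u*y + 47) = (117 + y)*(47 + u*y) = (47 + u*y)*(117 + y))
Z(-92 - (-1)*(-97), -159) + h(93) = (5499 + 47*(-92 - (-1)*(-97)) - 159*(-92 - (-1)*(-97))² + 117*(-159)*(-92 - (-1)*(-97))) + 93*(-198 + 93) = (5499 + 47*(-92 - 1*97) - 159*(-92 - 1*97)² + 117*(-159)*(-92 - 1*97)) + 93*(-105) = (5499 + 47*(-92 - 97) - 159*(-92 - 97)² + 117*(-159)*(-92 - 97)) - 9765 = (5499 + 47*(-189) - 159*(-189)² + 117*(-159)*(-189)) - 9765 = (5499 - 8883 - 159*35721 + 3515967) - 9765 = (5499 - 8883 - 5679639 + 3515967) - 9765 = -2167056 - 9765 = -2176821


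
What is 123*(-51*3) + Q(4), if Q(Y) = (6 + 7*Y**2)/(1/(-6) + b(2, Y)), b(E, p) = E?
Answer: -206301/11 ≈ -18755.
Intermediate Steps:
Q(Y) = 36/11 + 42*Y**2/11 (Q(Y) = (6 + 7*Y**2)/(1/(-6) + 2) = (6 + 7*Y**2)/(-1/6 + 2) = (6 + 7*Y**2)/(11/6) = (6 + 7*Y**2)*(6/11) = 36/11 + 42*Y**2/11)
123*(-51*3) + Q(4) = 123*(-51*3) + (36/11 + (42/11)*4**2) = 123*(-153) + (36/11 + (42/11)*16) = -18819 + (36/11 + 672/11) = -18819 + 708/11 = -206301/11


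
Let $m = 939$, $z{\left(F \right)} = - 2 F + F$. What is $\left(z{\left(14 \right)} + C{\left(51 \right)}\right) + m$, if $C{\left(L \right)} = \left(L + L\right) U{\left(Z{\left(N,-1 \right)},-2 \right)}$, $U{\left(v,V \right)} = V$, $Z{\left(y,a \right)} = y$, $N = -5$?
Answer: $721$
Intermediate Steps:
$z{\left(F \right)} = - F$
$C{\left(L \right)} = - 4 L$ ($C{\left(L \right)} = \left(L + L\right) \left(-2\right) = 2 L \left(-2\right) = - 4 L$)
$\left(z{\left(14 \right)} + C{\left(51 \right)}\right) + m = \left(\left(-1\right) 14 - 204\right) + 939 = \left(-14 - 204\right) + 939 = -218 + 939 = 721$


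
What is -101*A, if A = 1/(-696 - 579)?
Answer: 101/1275 ≈ 0.079216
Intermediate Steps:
A = -1/1275 (A = 1/(-1275) = -1/1275 ≈ -0.00078431)
-101*A = -101*(-1/1275) = 101/1275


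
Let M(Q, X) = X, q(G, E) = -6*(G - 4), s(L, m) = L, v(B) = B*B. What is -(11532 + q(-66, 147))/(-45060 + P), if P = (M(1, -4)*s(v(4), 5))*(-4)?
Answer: 2988/11201 ≈ 0.26676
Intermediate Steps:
v(B) = B²
q(G, E) = 24 - 6*G (q(G, E) = -6*(-4 + G) = 24 - 6*G)
P = 256 (P = -4*4²*(-4) = -4*16*(-4) = -64*(-4) = 256)
-(11532 + q(-66, 147))/(-45060 + P) = -(11532 + (24 - 6*(-66)))/(-45060 + 256) = -(11532 + (24 + 396))/(-44804) = -(11532 + 420)*(-1)/44804 = -11952*(-1)/44804 = -1*(-2988/11201) = 2988/11201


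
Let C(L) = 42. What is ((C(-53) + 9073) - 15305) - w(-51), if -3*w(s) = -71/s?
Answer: -946999/153 ≈ -6189.5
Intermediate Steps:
w(s) = 71/(3*s) (w(s) = -(-71)/(3*s) = 71/(3*s))
((C(-53) + 9073) - 15305) - w(-51) = ((42 + 9073) - 15305) - 71/(3*(-51)) = (9115 - 15305) - 71*(-1)/(3*51) = -6190 - 1*(-71/153) = -6190 + 71/153 = -946999/153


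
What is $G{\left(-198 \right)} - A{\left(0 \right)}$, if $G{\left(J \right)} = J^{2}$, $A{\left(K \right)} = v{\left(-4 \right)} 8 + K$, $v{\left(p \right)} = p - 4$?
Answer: $39268$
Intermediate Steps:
$v{\left(p \right)} = -4 + p$ ($v{\left(p \right)} = p - 4 = -4 + p$)
$A{\left(K \right)} = -64 + K$ ($A{\left(K \right)} = \left(-4 - 4\right) 8 + K = \left(-8\right) 8 + K = -64 + K$)
$G{\left(-198 \right)} - A{\left(0 \right)} = \left(-198\right)^{2} - \left(-64 + 0\right) = 39204 - -64 = 39204 + 64 = 39268$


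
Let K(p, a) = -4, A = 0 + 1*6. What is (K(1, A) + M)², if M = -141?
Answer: 21025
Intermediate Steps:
A = 6 (A = 0 + 6 = 6)
(K(1, A) + M)² = (-4 - 141)² = (-145)² = 21025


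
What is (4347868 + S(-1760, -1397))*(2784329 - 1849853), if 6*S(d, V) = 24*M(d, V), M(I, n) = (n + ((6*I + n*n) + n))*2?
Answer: 18553000532208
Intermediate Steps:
M(I, n) = 2*n² + 4*n + 12*I (M(I, n) = (n + ((6*I + n²) + n))*2 = (n + ((n² + 6*I) + n))*2 = (n + (n + n² + 6*I))*2 = (n² + 2*n + 6*I)*2 = 2*n² + 4*n + 12*I)
S(d, V) = 8*V² + 16*V + 48*d (S(d, V) = (24*(2*V² + 4*V + 12*d))/6 = (48*V² + 96*V + 288*d)/6 = 8*V² + 16*V + 48*d)
(4347868 + S(-1760, -1397))*(2784329 - 1849853) = (4347868 + (8*(-1397)² + 16*(-1397) + 48*(-1760)))*(2784329 - 1849853) = (4347868 + (8*1951609 - 22352 - 84480))*934476 = (4347868 + (15612872 - 22352 - 84480))*934476 = (4347868 + 15506040)*934476 = 19853908*934476 = 18553000532208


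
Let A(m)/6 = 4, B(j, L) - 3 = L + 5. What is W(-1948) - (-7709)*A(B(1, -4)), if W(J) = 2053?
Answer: 187069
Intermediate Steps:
B(j, L) = 8 + L (B(j, L) = 3 + (L + 5) = 3 + (5 + L) = 8 + L)
A(m) = 24 (A(m) = 6*4 = 24)
W(-1948) - (-7709)*A(B(1, -4)) = 2053 - (-7709)*24 = 2053 - 1*(-185016) = 2053 + 185016 = 187069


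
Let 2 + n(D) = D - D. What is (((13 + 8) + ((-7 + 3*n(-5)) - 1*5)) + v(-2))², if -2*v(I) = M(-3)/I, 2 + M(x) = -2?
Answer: 4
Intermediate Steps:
n(D) = -2 (n(D) = -2 + (D - D) = -2 + 0 = -2)
M(x) = -4 (M(x) = -2 - 2 = -4)
v(I) = 2/I (v(I) = -(-2)/I = 2/I)
(((13 + 8) + ((-7 + 3*n(-5)) - 1*5)) + v(-2))² = (((13 + 8) + ((-7 + 3*(-2)) - 1*5)) + 2/(-2))² = ((21 + ((-7 - 6) - 5)) + 2*(-½))² = ((21 + (-13 - 5)) - 1)² = ((21 - 18) - 1)² = (3 - 1)² = 2² = 4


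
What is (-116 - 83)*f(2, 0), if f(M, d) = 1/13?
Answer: -199/13 ≈ -15.308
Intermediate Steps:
f(M, d) = 1/13
(-116 - 83)*f(2, 0) = (-116 - 83)*(1/13) = -199*1/13 = -199/13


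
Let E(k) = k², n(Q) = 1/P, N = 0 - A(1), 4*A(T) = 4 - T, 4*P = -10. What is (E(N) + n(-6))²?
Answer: 169/6400 ≈ 0.026406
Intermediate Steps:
P = -5/2 (P = (¼)*(-10) = -5/2 ≈ -2.5000)
A(T) = 1 - T/4 (A(T) = (4 - T)/4 = 1 - T/4)
N = -¾ (N = 0 - (1 - ¼*1) = 0 - (1 - ¼) = 0 - 1*¾ = 0 - ¾ = -¾ ≈ -0.75000)
n(Q) = -⅖ (n(Q) = 1/(-5/2) = -⅖)
(E(N) + n(-6))² = ((-¾)² - ⅖)² = (9/16 - ⅖)² = (13/80)² = 169/6400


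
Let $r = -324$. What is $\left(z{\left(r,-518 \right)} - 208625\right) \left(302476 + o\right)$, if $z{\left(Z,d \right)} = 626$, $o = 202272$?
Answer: $-104987079252$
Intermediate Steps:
$\left(z{\left(r,-518 \right)} - 208625\right) \left(302476 + o\right) = \left(626 - 208625\right) \left(302476 + 202272\right) = \left(-207999\right) 504748 = -104987079252$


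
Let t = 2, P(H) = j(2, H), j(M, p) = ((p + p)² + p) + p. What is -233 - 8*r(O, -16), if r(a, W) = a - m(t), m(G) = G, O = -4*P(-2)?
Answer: 167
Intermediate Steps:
j(M, p) = 2*p + 4*p² (j(M, p) = ((2*p)² + p) + p = (4*p² + p) + p = (p + 4*p²) + p = 2*p + 4*p²)
P(H) = 2*H*(1 + 2*H)
O = -48 (O = -8*(-2)*(1 + 2*(-2)) = -8*(-2)*(1 - 4) = -8*(-2)*(-3) = -4*12 = -48)
r(a, W) = -2 + a (r(a, W) = a - 1*2 = a - 2 = -2 + a)
-233 - 8*r(O, -16) = -233 - 8*(-2 - 48) = -233 - 8*(-50) = -233 + 400 = 167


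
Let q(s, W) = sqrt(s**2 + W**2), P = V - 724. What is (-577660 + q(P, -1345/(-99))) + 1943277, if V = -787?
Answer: 1365617 + sqrt(22378677946)/99 ≈ 1.3671e+6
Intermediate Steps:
P = -1511 (P = -787 - 724 = -1511)
q(s, W) = sqrt(W**2 + s**2)
(-577660 + q(P, -1345/(-99))) + 1943277 = (-577660 + sqrt((-1345/(-99))**2 + (-1511)**2)) + 1943277 = (-577660 + sqrt((-1345*(-1/99))**2 + 2283121)) + 1943277 = (-577660 + sqrt((1345/99)**2 + 2283121)) + 1943277 = (-577660 + sqrt(1809025/9801 + 2283121)) + 1943277 = (-577660 + sqrt(22378677946/9801)) + 1943277 = (-577660 + sqrt(22378677946)/99) + 1943277 = 1365617 + sqrt(22378677946)/99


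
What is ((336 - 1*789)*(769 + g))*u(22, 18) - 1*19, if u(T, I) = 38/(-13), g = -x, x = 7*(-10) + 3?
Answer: 14390657/13 ≈ 1.1070e+6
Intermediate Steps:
x = -67 (x = -70 + 3 = -67)
g = 67 (g = -1*(-67) = 67)
u(T, I) = -38/13 (u(T, I) = 38*(-1/13) = -38/13)
((336 - 1*789)*(769 + g))*u(22, 18) - 1*19 = ((336 - 1*789)*(769 + 67))*(-38/13) - 1*19 = ((336 - 789)*836)*(-38/13) - 19 = -453*836*(-38/13) - 19 = -378708*(-38/13) - 19 = 14390904/13 - 19 = 14390657/13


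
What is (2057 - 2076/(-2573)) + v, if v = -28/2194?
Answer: 5808290467/2822581 ≈ 2057.8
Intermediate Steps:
v = -14/1097 (v = -28*1/2194 = -14/1097 ≈ -0.012762)
(2057 - 2076/(-2573)) + v = (2057 - 2076/(-2573)) - 14/1097 = (2057 - 2076*(-1/2573)) - 14/1097 = (2057 + 2076/2573) - 14/1097 = 5294737/2573 - 14/1097 = 5808290467/2822581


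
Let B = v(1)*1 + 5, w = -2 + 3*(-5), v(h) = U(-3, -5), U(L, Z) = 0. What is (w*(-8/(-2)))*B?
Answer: -340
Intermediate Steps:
v(h) = 0
w = -17 (w = -2 - 15 = -17)
B = 5 (B = 0*1 + 5 = 0 + 5 = 5)
(w*(-8/(-2)))*B = -(-136)/(-2)*5 = -(-136)*(-1)/2*5 = -17*4*5 = -68*5 = -340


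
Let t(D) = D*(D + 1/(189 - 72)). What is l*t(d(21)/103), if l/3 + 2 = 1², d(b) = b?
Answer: -17920/137917 ≈ -0.12993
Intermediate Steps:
l = -3 (l = -6 + 3*1² = -6 + 3*1 = -6 + 3 = -3)
t(D) = D*(1/117 + D) (t(D) = D*(D + 1/117) = D*(1/117 + D))
l*t(d(21)/103) = -3*21/103*(1/117 + 21/103) = -3*21*(1/103)*(1/117 + 21*(1/103)) = -63*(1/117 + 21/103)/103 = -63*2560/(103*12051) = -3*17920/413751 = -17920/137917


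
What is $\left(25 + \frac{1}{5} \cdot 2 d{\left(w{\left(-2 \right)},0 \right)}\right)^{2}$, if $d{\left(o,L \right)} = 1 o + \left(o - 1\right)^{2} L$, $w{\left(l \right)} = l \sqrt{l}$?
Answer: $\frac{15593}{25} - 40 i \sqrt{2} \approx 623.72 - 56.569 i$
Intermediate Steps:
$w{\left(l \right)} = l^{\frac{3}{2}}$
$d{\left(o,L \right)} = o + L \left(-1 + o\right)^{2}$ ($d{\left(o,L \right)} = o + \left(-1 + o\right)^{2} L = o + L \left(-1 + o\right)^{2}$)
$\left(25 + \frac{1}{5} \cdot 2 d{\left(w{\left(-2 \right)},0 \right)}\right)^{2} = \left(25 + \frac{1}{5} \cdot 2 \left(\left(-2\right)^{\frac{3}{2}} + 0 \left(-1 + \left(-2\right)^{\frac{3}{2}}\right)^{2}\right)\right)^{2} = \left(25 + \frac{1}{5} \cdot 2 \left(- 2 i \sqrt{2} + 0 \left(-1 - 2 i \sqrt{2}\right)^{2}\right)\right)^{2} = \left(25 + \frac{2 \left(- 2 i \sqrt{2} + 0\right)}{5}\right)^{2} = \left(25 + \frac{2 \left(- 2 i \sqrt{2}\right)}{5}\right)^{2} = \left(25 - \frac{4 i \sqrt{2}}{5}\right)^{2}$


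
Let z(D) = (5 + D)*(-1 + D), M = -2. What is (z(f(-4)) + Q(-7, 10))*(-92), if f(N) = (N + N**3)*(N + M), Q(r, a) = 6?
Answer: -15464924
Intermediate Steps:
f(N) = (-2 + N)*(N + N**3) (f(N) = (N + N**3)*(N - 2) = (N + N**3)*(-2 + N) = (-2 + N)*(N + N**3))
z(D) = (-1 + D)*(5 + D)
(z(f(-4)) + Q(-7, 10))*(-92) = ((-5 + (-4*(-2 - 4 + (-4)**3 - 2*(-4)**2))**2 + 4*(-4*(-2 - 4 + (-4)**3 - 2*(-4)**2))) + 6)*(-92) = ((-5 + (-4*(-2 - 4 - 64 - 2*16))**2 + 4*(-4*(-2 - 4 - 64 - 2*16))) + 6)*(-92) = ((-5 + (-4*(-2 - 4 - 64 - 32))**2 + 4*(-4*(-2 - 4 - 64 - 32))) + 6)*(-92) = ((-5 + (-4*(-102))**2 + 4*(-4*(-102))) + 6)*(-92) = ((-5 + 408**2 + 4*408) + 6)*(-92) = ((-5 + 166464 + 1632) + 6)*(-92) = (168091 + 6)*(-92) = 168097*(-92) = -15464924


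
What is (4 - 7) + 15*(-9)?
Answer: -138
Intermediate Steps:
(4 - 7) + 15*(-9) = -3 - 135 = -138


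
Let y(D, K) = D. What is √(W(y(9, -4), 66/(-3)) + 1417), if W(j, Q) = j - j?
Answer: √1417 ≈ 37.643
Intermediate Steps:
W(j, Q) = 0
√(W(y(9, -4), 66/(-3)) + 1417) = √(0 + 1417) = √1417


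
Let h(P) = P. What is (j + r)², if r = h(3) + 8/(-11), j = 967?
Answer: 113678244/121 ≈ 9.3949e+5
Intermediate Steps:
r = 25/11 (r = 3 + 8/(-11) = 3 - 1/11*8 = 3 - 8/11 = 25/11 ≈ 2.2727)
(j + r)² = (967 + 25/11)² = (10662/11)² = 113678244/121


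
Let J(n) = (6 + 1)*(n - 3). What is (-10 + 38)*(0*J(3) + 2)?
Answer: 56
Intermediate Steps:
J(n) = -21 + 7*n (J(n) = 7*(-3 + n) = -21 + 7*n)
(-10 + 38)*(0*J(3) + 2) = (-10 + 38)*(0*(-21 + 7*3) + 2) = 28*(0*(-21 + 21) + 2) = 28*(0*0 + 2) = 28*(0 + 2) = 28*2 = 56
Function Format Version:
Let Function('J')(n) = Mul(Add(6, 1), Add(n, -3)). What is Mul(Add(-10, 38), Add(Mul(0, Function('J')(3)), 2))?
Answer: 56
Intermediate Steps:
Function('J')(n) = Add(-21, Mul(7, n)) (Function('J')(n) = Mul(7, Add(-3, n)) = Add(-21, Mul(7, n)))
Mul(Add(-10, 38), Add(Mul(0, Function('J')(3)), 2)) = Mul(Add(-10, 38), Add(Mul(0, Add(-21, Mul(7, 3))), 2)) = Mul(28, Add(Mul(0, Add(-21, 21)), 2)) = Mul(28, Add(Mul(0, 0), 2)) = Mul(28, Add(0, 2)) = Mul(28, 2) = 56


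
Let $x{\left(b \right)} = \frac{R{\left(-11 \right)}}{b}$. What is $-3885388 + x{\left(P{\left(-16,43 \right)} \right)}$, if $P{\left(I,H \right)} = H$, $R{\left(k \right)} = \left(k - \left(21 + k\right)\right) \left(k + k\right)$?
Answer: $- \frac{167071222}{43} \approx -3.8854 \cdot 10^{6}$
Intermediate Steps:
$R{\left(k \right)} = - 42 k$ ($R{\left(k \right)} = - 21 \cdot 2 k = - 42 k$)
$x{\left(b \right)} = \frac{462}{b}$ ($x{\left(b \right)} = \frac{\left(-42\right) \left(-11\right)}{b} = \frac{462}{b}$)
$-3885388 + x{\left(P{\left(-16,43 \right)} \right)} = -3885388 + \frac{462}{43} = - \frac{167071222}{43}$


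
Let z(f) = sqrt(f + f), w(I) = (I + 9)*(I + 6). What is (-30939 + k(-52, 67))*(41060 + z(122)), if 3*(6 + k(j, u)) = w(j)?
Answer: -3730588420/3 - 181714*sqrt(61)/3 ≈ -1.2440e+9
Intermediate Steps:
w(I) = (6 + I)*(9 + I) (w(I) = (9 + I)*(6 + I) = (6 + I)*(9 + I))
z(f) = sqrt(2)*sqrt(f) (z(f) = sqrt(2*f) = sqrt(2)*sqrt(f))
k(j, u) = 12 + 5*j + j**2/3 (k(j, u) = -6 + (54 + j**2 + 15*j)/3 = -6 + (18 + 5*j + j**2/3) = 12 + 5*j + j**2/3)
(-30939 + k(-52, 67))*(41060 + z(122)) = (-30939 + (12 + 5*(-52) + (1/3)*(-52)**2))*(41060 + sqrt(2)*sqrt(122)) = (-30939 + (12 - 260 + (1/3)*2704))*(41060 + 2*sqrt(61)) = (-30939 + (12 - 260 + 2704/3))*(41060 + 2*sqrt(61)) = (-30939 + 1960/3)*(41060 + 2*sqrt(61)) = -90857*(41060 + 2*sqrt(61))/3 = -3730588420/3 - 181714*sqrt(61)/3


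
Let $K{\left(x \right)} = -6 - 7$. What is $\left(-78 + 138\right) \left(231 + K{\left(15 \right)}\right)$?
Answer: $13080$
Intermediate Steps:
$K{\left(x \right)} = -13$ ($K{\left(x \right)} = -6 - 7 = -13$)
$\left(-78 + 138\right) \left(231 + K{\left(15 \right)}\right) = \left(-78 + 138\right) \left(231 - 13\right) = 60 \cdot 218 = 13080$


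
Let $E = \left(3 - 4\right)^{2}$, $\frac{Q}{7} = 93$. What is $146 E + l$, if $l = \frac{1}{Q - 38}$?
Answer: $\frac{89499}{613} \approx 146.0$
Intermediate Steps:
$Q = 651$ ($Q = 7 \cdot 93 = 651$)
$E = 1$ ($E = \left(-1\right)^{2} = 1$)
$l = \frac{1}{613}$ ($l = \frac{1}{651 - 38} = \frac{1}{613} \approx 0.0016313$)
$146 E + l = 146 \cdot 1 + \frac{1}{613} = 146 + \frac{1}{613} = \frac{89499}{613}$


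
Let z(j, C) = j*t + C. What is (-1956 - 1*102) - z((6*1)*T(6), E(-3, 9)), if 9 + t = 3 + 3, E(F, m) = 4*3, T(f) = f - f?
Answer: -2070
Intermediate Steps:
T(f) = 0
E(F, m) = 12
t = -3 (t = -9 + (3 + 3) = -9 + 6 = -3)
z(j, C) = C - 3*j (z(j, C) = j*(-3) + C = -3*j + C = C - 3*j)
(-1956 - 1*102) - z((6*1)*T(6), E(-3, 9)) = (-1956 - 1*102) - (12 - 3*6*1*0) = (-1956 - 102) - (12 - 18*0) = -2058 - (12 - 3*0) = -2058 - (12 + 0) = -2058 - 1*12 = -2058 - 12 = -2070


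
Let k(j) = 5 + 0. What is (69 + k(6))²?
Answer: 5476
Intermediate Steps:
k(j) = 5
(69 + k(6))² = (69 + 5)² = 74² = 5476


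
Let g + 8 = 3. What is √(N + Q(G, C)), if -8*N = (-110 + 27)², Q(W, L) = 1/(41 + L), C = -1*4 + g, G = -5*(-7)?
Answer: I*√55110/8 ≈ 29.344*I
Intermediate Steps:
g = -5 (g = -8 + 3 = -5)
G = 35
C = -9 (C = -1*4 - 5 = -4 - 5 = -9)
N = -6889/8 (N = -(-110 + 27)²/8 = -⅛*(-83)² = -⅛*6889 = -6889/8 ≈ -861.13)
√(N + Q(G, C)) = √(-6889/8 + 1/(41 - 9)) = √(-6889/8 + 1/32) = √(-27555/32) = I*√55110/8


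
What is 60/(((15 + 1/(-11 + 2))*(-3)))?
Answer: -90/67 ≈ -1.3433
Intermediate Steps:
60/(((15 + 1/(-11 + 2))*(-3))) = 60/(((15 + 1/(-9))*(-3))) = 60/(((15 - 1/9)*(-3))) = 60/(((134/9)*(-3))) = 60/(-134/3) = 60*(-3/134) = -90/67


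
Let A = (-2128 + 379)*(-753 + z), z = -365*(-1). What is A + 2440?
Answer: 681052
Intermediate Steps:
z = 365
A = 678612 (A = (-2128 + 379)*(-753 + 365) = -1749*(-388) = 678612)
A + 2440 = 678612 + 2440 = 681052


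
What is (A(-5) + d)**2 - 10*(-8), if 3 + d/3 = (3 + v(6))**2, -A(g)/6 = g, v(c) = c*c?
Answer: 21013136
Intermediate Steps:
v(c) = c**2
A(g) = -6*g
d = 4554 (d = -9 + 3*(3 + 6**2)**2 = -9 + 3*(3 + 36)**2 = -9 + 3*39**2 = -9 + 3*1521 = -9 + 4563 = 4554)
(A(-5) + d)**2 - 10*(-8) = (-6*(-5) + 4554)**2 - 10*(-8) = (30 + 4554)**2 + 80 = 4584**2 + 80 = 21013056 + 80 = 21013136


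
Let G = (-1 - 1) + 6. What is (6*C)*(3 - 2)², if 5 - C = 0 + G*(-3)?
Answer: 102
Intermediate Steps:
G = 4 (G = -2 + 6 = 4)
C = 17 (C = 5 - (0 + 4*(-3)) = 5 - (0 - 12) = 5 - 1*(-12) = 5 + 12 = 17)
(6*C)*(3 - 2)² = (6*17)*(3 - 2)² = 102*1² = 102*1 = 102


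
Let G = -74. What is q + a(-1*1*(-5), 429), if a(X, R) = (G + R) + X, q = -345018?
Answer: -344658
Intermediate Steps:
a(X, R) = -74 + R + X (a(X, R) = (-74 + R) + X = -74 + R + X)
q + a(-1*1*(-5), 429) = -345018 + (-74 + 429 - 1*1*(-5)) = -345018 + (-74 + 429 - 1*(-5)) = -345018 + (-74 + 429 + 5) = -345018 + 360 = -344658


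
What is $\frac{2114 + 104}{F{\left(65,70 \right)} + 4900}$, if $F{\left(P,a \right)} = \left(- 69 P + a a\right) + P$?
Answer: $\frac{1109}{2690} \approx 0.41227$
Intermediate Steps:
$F{\left(P,a \right)} = a^{2} - 68 P$ ($F{\left(P,a \right)} = \left(- 69 P + a^{2}\right) + P = \left(a^{2} - 69 P\right) + P = a^{2} - 68 P$)
$\frac{2114 + 104}{F{\left(65,70 \right)} + 4900} = \frac{2114 + 104}{\left(70^{2} - 4420\right) + 4900} = \frac{2218}{\left(4900 - 4420\right) + 4900} = \frac{2218}{480 + 4900} = \frac{2218}{5380} = 2218 \cdot \frac{1}{5380} = \frac{1109}{2690}$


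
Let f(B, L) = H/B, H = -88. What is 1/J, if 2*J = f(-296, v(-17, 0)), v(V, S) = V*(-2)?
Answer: 74/11 ≈ 6.7273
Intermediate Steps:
v(V, S) = -2*V
f(B, L) = -88/B
J = 11/74 (J = (-88/(-296))/2 = (-88*(-1/296))/2 = (1/2)*(11/37) = 11/74 ≈ 0.14865)
1/J = 1/(11/74) = 74/11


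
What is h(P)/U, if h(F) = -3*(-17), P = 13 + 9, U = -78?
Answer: -17/26 ≈ -0.65385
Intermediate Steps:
P = 22
h(F) = 51
h(P)/U = 51/(-78) = 51*(-1/78) = -17/26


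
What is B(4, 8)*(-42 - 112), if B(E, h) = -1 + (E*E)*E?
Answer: -9702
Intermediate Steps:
B(E, h) = -1 + E³ (B(E, h) = -1 + E²*E = -1 + E³)
B(4, 8)*(-42 - 112) = (-1 + 4³)*(-42 - 112) = (-1 + 64)*(-154) = 63*(-154) = -9702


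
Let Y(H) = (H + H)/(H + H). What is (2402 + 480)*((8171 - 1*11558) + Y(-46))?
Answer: -9758452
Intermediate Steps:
Y(H) = 1 (Y(H) = (2*H)/((2*H)) = (2*H)*(1/(2*H)) = 1)
(2402 + 480)*((8171 - 1*11558) + Y(-46)) = (2402 + 480)*((8171 - 1*11558) + 1) = 2882*((8171 - 11558) + 1) = 2882*(-3387 + 1) = 2882*(-3386) = -9758452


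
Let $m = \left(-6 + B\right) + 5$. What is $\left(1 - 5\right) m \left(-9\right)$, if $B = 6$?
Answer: $180$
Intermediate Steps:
$m = 5$ ($m = \left(-6 + 6\right) + 5 = 0 + 5 = 5$)
$\left(1 - 5\right) m \left(-9\right) = \left(1 - 5\right) 5 \left(-9\right) = \left(-4\right) 5 \left(-9\right) = \left(-20\right) \left(-9\right) = 180$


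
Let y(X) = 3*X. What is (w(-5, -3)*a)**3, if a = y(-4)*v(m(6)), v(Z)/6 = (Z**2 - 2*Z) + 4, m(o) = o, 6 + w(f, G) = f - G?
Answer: 4195092529152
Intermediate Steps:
w(f, G) = -6 + f - G (w(f, G) = -6 + (f - G) = -6 + f - G)
v(Z) = 24 - 12*Z + 6*Z**2 (v(Z) = 6*((Z**2 - 2*Z) + 4) = 6*(4 + Z**2 - 2*Z) = 24 - 12*Z + 6*Z**2)
a = -2016 (a = (3*(-4))*(24 - 12*6 + 6*6**2) = -12*(24 - 72 + 6*36) = -12*(24 - 72 + 216) = -12*168 = -2016)
(w(-5, -3)*a)**3 = ((-6 - 5 - 1*(-3))*(-2016))**3 = ((-6 - 5 + 3)*(-2016))**3 = (-8*(-2016))**3 = 16128**3 = 4195092529152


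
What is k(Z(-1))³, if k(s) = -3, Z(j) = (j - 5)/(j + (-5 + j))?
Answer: -27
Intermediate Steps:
Z(j) = (-5 + j)/(-5 + 2*j)
k(Z(-1))³ = (-3)³ = -27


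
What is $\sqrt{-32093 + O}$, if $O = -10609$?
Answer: $i \sqrt{42702} \approx 206.64 i$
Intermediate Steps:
$\sqrt{-32093 + O} = \sqrt{-32093 - 10609} = \sqrt{-42702} = i \sqrt{42702}$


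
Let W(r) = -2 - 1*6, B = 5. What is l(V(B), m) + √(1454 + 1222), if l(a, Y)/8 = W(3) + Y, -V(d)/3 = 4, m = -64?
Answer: -576 + 2*√669 ≈ -524.27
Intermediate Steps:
W(r) = -8 (W(r) = -2 - 6 = -8)
V(d) = -12 (V(d) = -3*4 = -12)
l(a, Y) = -64 + 8*Y (l(a, Y) = 8*(-8 + Y) = -64 + 8*Y)
l(V(B), m) + √(1454 + 1222) = (-64 + 8*(-64)) + √(1454 + 1222) = (-64 - 512) + √2676 = -576 + 2*√669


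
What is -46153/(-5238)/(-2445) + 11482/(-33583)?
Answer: -148598896819/430094458530 ≈ -0.34550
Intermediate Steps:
-46153/(-5238)/(-2445) + 11482/(-33583) = -46153*(-1/5238)*(-1/2445) + 11482*(-1/33583) = (46153/5238)*(-1/2445) - 11482/33583 = -46153/12806910 - 11482/33583 = -148598896819/430094458530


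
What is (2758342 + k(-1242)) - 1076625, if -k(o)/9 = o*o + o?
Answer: -12190181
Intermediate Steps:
k(o) = -9*o - 9*o² (k(o) = -9*(o*o + o) = -9*(o² + o) = -9*(o + o²) = -9*o - 9*o²)
(2758342 + k(-1242)) - 1076625 = (2758342 - 9*(-1242)*(1 - 1242)) - 1076625 = (2758342 - 9*(-1242)*(-1241)) - 1076625 = (2758342 - 13871898) - 1076625 = -11113556 - 1076625 = -12190181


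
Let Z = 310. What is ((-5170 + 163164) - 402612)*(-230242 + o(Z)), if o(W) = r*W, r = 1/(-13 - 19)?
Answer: 450589658343/8 ≈ 5.6324e+10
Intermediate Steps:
r = -1/32 (r = 1/(-32) = -1/32 ≈ -0.031250)
o(W) = -W/32
((-5170 + 163164) - 402612)*(-230242 + o(Z)) = ((-5170 + 163164) - 402612)*(-230242 - 1/32*310) = (157994 - 402612)*(-230242 - 155/16) = -244618*(-3684027/16) = 450589658343/8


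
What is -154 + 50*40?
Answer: 1846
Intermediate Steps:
-154 + 50*40 = -154 + 2000 = 1846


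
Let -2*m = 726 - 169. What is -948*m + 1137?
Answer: 265155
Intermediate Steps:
m = -557/2 (m = -(726 - 169)/2 = -1/2*557 = -557/2 ≈ -278.50)
-948*m + 1137 = -948*(-557/2) + 1137 = 264018 + 1137 = 265155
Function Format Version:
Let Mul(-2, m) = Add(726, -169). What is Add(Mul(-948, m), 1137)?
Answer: 265155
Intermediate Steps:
m = Rational(-557, 2) (m = Mul(Rational(-1, 2), Add(726, -169)) = Mul(Rational(-1, 2), 557) = Rational(-557, 2) ≈ -278.50)
Add(Mul(-948, m), 1137) = Add(Mul(-948, Rational(-557, 2)), 1137) = Add(264018, 1137) = 265155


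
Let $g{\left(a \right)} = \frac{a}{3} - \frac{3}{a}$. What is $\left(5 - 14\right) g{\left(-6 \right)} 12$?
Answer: $162$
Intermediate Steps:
$g{\left(a \right)} = - \frac{3}{a} + \frac{a}{3}$ ($g{\left(a \right)} = a \frac{1}{3} - \frac{3}{a} = \frac{a}{3} - \frac{3}{a} = - \frac{3}{a} + \frac{a}{3}$)
$\left(5 - 14\right) g{\left(-6 \right)} 12 = \left(5 - 14\right) \left(- \frac{3}{-6} + \frac{1}{3} \left(-6\right)\right) 12 = - 9 \left(\left(-3\right) \left(- \frac{1}{6}\right) - 2\right) 12 = - 9 \left(\frac{1}{2} - 2\right) 12 = \left(-9\right) \left(- \frac{3}{2}\right) 12 = \frac{27}{2} \cdot 12 = 162$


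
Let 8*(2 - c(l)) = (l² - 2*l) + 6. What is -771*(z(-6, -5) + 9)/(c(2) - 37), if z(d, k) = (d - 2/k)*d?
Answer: 656892/715 ≈ 918.73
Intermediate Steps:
c(l) = 5/4 - l²/8 + l/4 (c(l) = 2 - ((l² - 2*l) + 6)/8 = 2 - (6 + l² - 2*l)/8 = 2 + (-¾ - l²/8 + l/4) = 5/4 - l²/8 + l/4)
z(d, k) = d*(d - 2/k)
-771*(z(-6, -5) + 9)/(c(2) - 37) = -771*(-6*(-2 - 6*(-5))/(-5) + 9)/((5/4 - ⅛*2² + (¼)*2) - 37) = -771*(-6*(-⅕)*(-2 + 30) + 9)/((5/4 - ⅛*4 + ½) - 37) = -771*(-6*(-⅕)*28 + 9)/((5/4 - ½ + ½) - 37) = -771*(168/5 + 9)/(5/4 - 37) = -164223/(5*(-143/4)) = -164223*(-4)/(5*143) = -771*(-852/715) = 656892/715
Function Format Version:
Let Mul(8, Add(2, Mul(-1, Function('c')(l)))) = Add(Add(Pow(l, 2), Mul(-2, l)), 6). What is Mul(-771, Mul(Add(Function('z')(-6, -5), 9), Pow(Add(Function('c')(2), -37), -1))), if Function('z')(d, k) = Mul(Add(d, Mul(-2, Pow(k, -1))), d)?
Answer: Rational(656892, 715) ≈ 918.73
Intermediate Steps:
Function('c')(l) = Add(Rational(5, 4), Mul(Rational(-1, 8), Pow(l, 2)), Mul(Rational(1, 4), l)) (Function('c')(l) = Add(2, Mul(Rational(-1, 8), Add(Add(Pow(l, 2), Mul(-2, l)), 6))) = Add(2, Mul(Rational(-1, 8), Add(6, Pow(l, 2), Mul(-2, l)))) = Add(2, Add(Rational(-3, 4), Mul(Rational(-1, 8), Pow(l, 2)), Mul(Rational(1, 4), l))) = Add(Rational(5, 4), Mul(Rational(-1, 8), Pow(l, 2)), Mul(Rational(1, 4), l)))
Function('z')(d, k) = Mul(d, Add(d, Mul(-2, Pow(k, -1))))
Mul(-771, Mul(Add(Function('z')(-6, -5), 9), Pow(Add(Function('c')(2), -37), -1))) = Mul(-771, Mul(Add(Mul(-6, Pow(-5, -1), Add(-2, Mul(-6, -5))), 9), Pow(Add(Add(Rational(5, 4), Mul(Rational(-1, 8), Pow(2, 2)), Mul(Rational(1, 4), 2)), -37), -1))) = Mul(-771, Mul(Add(Mul(-6, Rational(-1, 5), Add(-2, 30)), 9), Pow(Add(Add(Rational(5, 4), Mul(Rational(-1, 8), 4), Rational(1, 2)), -37), -1))) = Mul(-771, Mul(Add(Mul(-6, Rational(-1, 5), 28), 9), Pow(Add(Add(Rational(5, 4), Rational(-1, 2), Rational(1, 2)), -37), -1))) = Mul(-771, Mul(Add(Rational(168, 5), 9), Pow(Add(Rational(5, 4), -37), -1))) = Mul(-771, Mul(Rational(213, 5), Pow(Rational(-143, 4), -1))) = Mul(-771, Mul(Rational(213, 5), Rational(-4, 143))) = Mul(-771, Rational(-852, 715)) = Rational(656892, 715)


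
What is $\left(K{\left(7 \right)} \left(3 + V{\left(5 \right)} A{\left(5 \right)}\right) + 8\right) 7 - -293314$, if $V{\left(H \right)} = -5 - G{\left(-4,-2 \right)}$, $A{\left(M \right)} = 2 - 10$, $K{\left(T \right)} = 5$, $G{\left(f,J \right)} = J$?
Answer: $294315$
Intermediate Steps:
$A{\left(M \right)} = -8$ ($A{\left(M \right)} = 2 - 10 = -8$)
$V{\left(H \right)} = -3$ ($V{\left(H \right)} = -5 - -2 = -5 + 2 = -3$)
$\left(K{\left(7 \right)} \left(3 + V{\left(5 \right)} A{\left(5 \right)}\right) + 8\right) 7 - -293314 = \left(5 \left(3 - -24\right) + 8\right) 7 - -293314 = \left(5 \left(3 + 24\right) + 8\right) 7 + 293314 = \left(5 \cdot 27 + 8\right) 7 + 293314 = \left(135 + 8\right) 7 + 293314 = 143 \cdot 7 + 293314 = 1001 + 293314 = 294315$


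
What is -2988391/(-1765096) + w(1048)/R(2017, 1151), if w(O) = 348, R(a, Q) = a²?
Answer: 12158252486407/7180920640744 ≈ 1.6931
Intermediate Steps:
-2988391/(-1765096) + w(1048)/R(2017, 1151) = -2988391/(-1765096) + 348/(2017²) = -2988391*(-1/1765096) + 348/4068289 = 2988391/1765096 + 348*(1/4068289) = 2988391/1765096 + 348/4068289 = 12158252486407/7180920640744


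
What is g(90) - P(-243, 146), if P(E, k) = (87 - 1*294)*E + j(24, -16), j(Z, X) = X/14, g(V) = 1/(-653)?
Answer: -229920654/4571 ≈ -50300.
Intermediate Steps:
g(V) = -1/653
j(Z, X) = X/14 (j(Z, X) = X*(1/14) = X/14)
P(E, k) = -8/7 - 207*E (P(E, k) = (87 - 1*294)*E + (1/14)*(-16) = (87 - 294)*E - 8/7 = -207*E - 8/7 = -8/7 - 207*E)
g(90) - P(-243, 146) = -1/653 - (-8/7 - 207*(-243)) = -1/653 - (-8/7 + 50301) = -1/653 - 1*352099/7 = -1/653 - 352099/7 = -229920654/4571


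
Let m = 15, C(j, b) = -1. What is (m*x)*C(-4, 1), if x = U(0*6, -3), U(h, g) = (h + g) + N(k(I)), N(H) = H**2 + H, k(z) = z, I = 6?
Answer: -585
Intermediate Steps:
N(H) = H + H**2
U(h, g) = 42 + g + h (U(h, g) = (h + g) + 6*(1 + 6) = (g + h) + 6*7 = (g + h) + 42 = 42 + g + h)
x = 39 (x = 42 - 3 + 0*6 = 42 - 3 + 0 = 39)
(m*x)*C(-4, 1) = (15*39)*(-1) = 585*(-1) = -585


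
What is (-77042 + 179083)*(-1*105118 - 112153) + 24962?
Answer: -22170525149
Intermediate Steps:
(-77042 + 179083)*(-1*105118 - 112153) + 24962 = 102041*(-105118 - 112153) + 24962 = 102041*(-217271) + 24962 = -22170550111 + 24962 = -22170525149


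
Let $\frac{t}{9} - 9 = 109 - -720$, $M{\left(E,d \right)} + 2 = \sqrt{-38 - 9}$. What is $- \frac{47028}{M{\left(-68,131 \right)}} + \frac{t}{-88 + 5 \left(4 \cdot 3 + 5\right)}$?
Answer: $- \frac{11386}{17} + \frac{15676 i \sqrt{47}}{17} \approx -669.76 + 6321.7 i$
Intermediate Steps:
$M{\left(E,d \right)} = -2 + i \sqrt{47}$ ($M{\left(E,d \right)} = -2 + \sqrt{-38 - 9} = -2 + \sqrt{-47} = -2 + i \sqrt{47}$)
$t = 7542$ ($t = 81 + 9 \left(109 - -720\right) = 81 + 9 \left(109 + 720\right) = 81 + 9 \cdot 829 = 81 + 7461 = 7542$)
$- \frac{47028}{M{\left(-68,131 \right)}} + \frac{t}{-88 + 5 \left(4 \cdot 3 + 5\right)} = - \frac{47028}{-2 + i \sqrt{47}} + \frac{7542}{-88 + 5 \left(4 \cdot 3 + 5\right)} = - \frac{47028}{-2 + i \sqrt{47}} + \frac{7542}{-88 + 5 \left(12 + 5\right)} = - \frac{47028}{-2 + i \sqrt{47}} + \frac{7542}{-88 + 5 \cdot 17} = - \frac{47028}{-2 + i \sqrt{47}} + \frac{7542}{-88 + 85} = - \frac{47028}{-2 + i \sqrt{47}} + \frac{7542}{-3} = - \frac{47028}{-2 + i \sqrt{47}} + 7542 \left(- \frac{1}{3}\right) = - \frac{47028}{-2 + i \sqrt{47}} - 2514 = -2514 - \frac{47028}{-2 + i \sqrt{47}}$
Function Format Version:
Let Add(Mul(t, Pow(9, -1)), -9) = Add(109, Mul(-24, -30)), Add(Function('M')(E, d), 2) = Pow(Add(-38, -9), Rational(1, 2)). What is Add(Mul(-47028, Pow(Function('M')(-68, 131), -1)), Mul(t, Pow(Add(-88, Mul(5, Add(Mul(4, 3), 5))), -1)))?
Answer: Add(Rational(-11386, 17), Mul(Rational(15676, 17), I, Pow(47, Rational(1, 2)))) ≈ Add(-669.76, Mul(6321.7, I))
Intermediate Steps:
Function('M')(E, d) = Add(-2, Mul(I, Pow(47, Rational(1, 2)))) (Function('M')(E, d) = Add(-2, Pow(Add(-38, -9), Rational(1, 2))) = Add(-2, Pow(-47, Rational(1, 2))) = Add(-2, Mul(I, Pow(47, Rational(1, 2)))))
t = 7542 (t = Add(81, Mul(9, Add(109, Mul(-24, -30)))) = Add(81, Mul(9, Add(109, 720))) = Add(81, Mul(9, 829)) = Add(81, 7461) = 7542)
Add(Mul(-47028, Pow(Function('M')(-68, 131), -1)), Mul(t, Pow(Add(-88, Mul(5, Add(Mul(4, 3), 5))), -1))) = Add(Mul(-47028, Pow(Add(-2, Mul(I, Pow(47, Rational(1, 2)))), -1)), Mul(7542, Pow(Add(-88, Mul(5, Add(Mul(4, 3), 5))), -1))) = Add(Mul(-47028, Pow(Add(-2, Mul(I, Pow(47, Rational(1, 2)))), -1)), Mul(7542, Pow(Add(-88, Mul(5, Add(12, 5))), -1))) = Add(Mul(-47028, Pow(Add(-2, Mul(I, Pow(47, Rational(1, 2)))), -1)), Mul(7542, Pow(Add(-88, Mul(5, 17)), -1))) = Add(Mul(-47028, Pow(Add(-2, Mul(I, Pow(47, Rational(1, 2)))), -1)), Mul(7542, Pow(Add(-88, 85), -1))) = Add(Mul(-47028, Pow(Add(-2, Mul(I, Pow(47, Rational(1, 2)))), -1)), Mul(7542, Pow(-3, -1))) = Add(Mul(-47028, Pow(Add(-2, Mul(I, Pow(47, Rational(1, 2)))), -1)), Mul(7542, Rational(-1, 3))) = Add(Mul(-47028, Pow(Add(-2, Mul(I, Pow(47, Rational(1, 2)))), -1)), -2514) = Add(-2514, Mul(-47028, Pow(Add(-2, Mul(I, Pow(47, Rational(1, 2)))), -1)))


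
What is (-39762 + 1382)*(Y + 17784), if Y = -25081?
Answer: 280058860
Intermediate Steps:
(-39762 + 1382)*(Y + 17784) = (-39762 + 1382)*(-25081 + 17784) = -38380*(-7297) = 280058860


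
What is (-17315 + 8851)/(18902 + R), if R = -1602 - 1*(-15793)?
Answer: -8464/33093 ≈ -0.25576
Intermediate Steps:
R = 14191 (R = -1602 + 15793 = 14191)
(-17315 + 8851)/(18902 + R) = (-17315 + 8851)/(18902 + 14191) = -8464/33093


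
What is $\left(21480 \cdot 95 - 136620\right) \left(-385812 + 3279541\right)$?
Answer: $5509602141420$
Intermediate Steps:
$\left(21480 \cdot 95 - 136620\right) \left(-385812 + 3279541\right) = \left(2040600 - 136620\right) 2893729 = 1903980 \cdot 2893729 = 5509602141420$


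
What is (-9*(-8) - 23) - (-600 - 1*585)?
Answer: 1234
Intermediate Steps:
(-9*(-8) - 23) - (-600 - 1*585) = (72 - 23) - (-600 - 585) = 49 - 1*(-1185) = 49 + 1185 = 1234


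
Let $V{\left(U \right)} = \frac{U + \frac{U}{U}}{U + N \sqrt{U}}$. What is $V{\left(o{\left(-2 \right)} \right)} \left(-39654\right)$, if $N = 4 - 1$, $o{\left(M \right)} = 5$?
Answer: $59481 - \frac{178443 \sqrt{5}}{5} \approx -20321.0$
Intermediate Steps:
$N = 3$
$V{\left(U \right)} = \frac{1 + U}{U + 3 \sqrt{U}}$ ($V{\left(U \right)} = \frac{U + \frac{U}{U}}{U + 3 \sqrt{U}} = \frac{U + 1}{U + 3 \sqrt{U}} = \frac{1 + U}{U + 3 \sqrt{U}}$)
$V{\left(o{\left(-2 \right)} \right)} \left(-39654\right) = \frac{5 \left(1 + 5\right)}{5^{2} + 3 \cdot 5^{\frac{3}{2}}} \left(-39654\right) = 5 \frac{1}{25 + 3 \cdot 5 \sqrt{5}} \cdot 6 \left(-39654\right) = 5 \frac{1}{25 + 15 \sqrt{5}} \cdot 6 \left(-39654\right) = \frac{30}{25 + 15 \sqrt{5}} \left(-39654\right) = - \frac{1189620}{25 + 15 \sqrt{5}}$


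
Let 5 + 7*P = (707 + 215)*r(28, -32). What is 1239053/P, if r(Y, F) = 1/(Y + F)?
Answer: -17346742/471 ≈ -36830.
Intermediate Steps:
r(Y, F) = 1/(F + Y)
P = -471/14 (P = -5/7 + ((707 + 215)/(-32 + 28))/7 = -5/7 + (922/(-4))/7 = -5/7 + (922*(-1/4))/7 = -5/7 + (1/7)*(-461/2) = -5/7 - 461/14 = -471/14 ≈ -33.643)
1239053/P = 1239053/(-471/14) = 1239053*(-14/471) = -17346742/471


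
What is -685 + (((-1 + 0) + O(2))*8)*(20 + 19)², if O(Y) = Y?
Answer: 11483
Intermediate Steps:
-685 + (((-1 + 0) + O(2))*8)*(20 + 19)² = -685 + (((-1 + 0) + 2)*8)*(20 + 19)² = -685 + ((-1 + 2)*8)*39² = -685 + (1*8)*1521 = -685 + 8*1521 = -685 + 12168 = 11483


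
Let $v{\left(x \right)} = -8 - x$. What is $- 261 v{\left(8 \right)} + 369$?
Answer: $4545$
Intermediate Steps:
$- 261 v{\left(8 \right)} + 369 = - 261 \left(-8 - 8\right) + 369 = \left(-261\right) \left(-16\right) + 369 = 4176 + 369 = 4545$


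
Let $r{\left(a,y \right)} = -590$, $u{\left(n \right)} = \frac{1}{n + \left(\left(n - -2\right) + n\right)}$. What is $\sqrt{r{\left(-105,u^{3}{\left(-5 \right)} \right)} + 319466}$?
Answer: $2 \sqrt{79719} \approx 564.69$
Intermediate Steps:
$u{\left(n \right)} = \frac{1}{2 + 3 n}$ ($u{\left(n \right)} = \frac{1}{n + \left(\left(n + 2\right) + n\right)} = \frac{1}{n + \left(\left(2 + n\right) + n\right)} = \frac{1}{n + \left(2 + 2 n\right)} = \frac{1}{2 + 3 n}$)
$\sqrt{r{\left(-105,u^{3}{\left(-5 \right)} \right)} + 319466} = \sqrt{-590 + 319466} = \sqrt{318876} = 2 \sqrt{79719}$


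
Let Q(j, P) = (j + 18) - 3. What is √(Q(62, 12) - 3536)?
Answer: I*√3459 ≈ 58.813*I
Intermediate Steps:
Q(j, P) = 15 + j (Q(j, P) = (18 + j) - 3 = 15 + j)
√(Q(62, 12) - 3536) = √((15 + 62) - 3536) = √(77 - 3536) = √(-3459) = I*√3459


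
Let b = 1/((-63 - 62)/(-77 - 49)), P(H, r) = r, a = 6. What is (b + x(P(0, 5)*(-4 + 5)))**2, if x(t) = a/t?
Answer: 76176/15625 ≈ 4.8753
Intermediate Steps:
b = 126/125 (b = 1/(-125/(-126)) = 1/(-125*(-1/126)) = 1/(125/126) = 126/125 ≈ 1.0080)
x(t) = 6/t
(b + x(P(0, 5)*(-4 + 5)))**2 = (126/125 + 6/((5*(-4 + 5))))**2 = (126/125 + 6/((5*1)))**2 = (126/125 + 6/5)**2 = (276/125)**2 = 76176/15625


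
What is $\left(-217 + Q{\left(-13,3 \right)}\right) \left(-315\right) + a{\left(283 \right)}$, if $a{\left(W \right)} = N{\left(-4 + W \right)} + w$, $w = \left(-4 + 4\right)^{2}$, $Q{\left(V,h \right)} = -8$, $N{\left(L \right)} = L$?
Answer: $71154$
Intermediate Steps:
$w = 0$ ($w = 0^{2} = 0$)
$a{\left(W \right)} = -4 + W$ ($a{\left(W \right)} = \left(-4 + W\right) + 0 = -4 + W$)
$\left(-217 + Q{\left(-13,3 \right)}\right) \left(-315\right) + a{\left(283 \right)} = \left(-217 - 8\right) \left(-315\right) + \left(-4 + 283\right) = \left(-225\right) \left(-315\right) + 279 = 70875 + 279 = 71154$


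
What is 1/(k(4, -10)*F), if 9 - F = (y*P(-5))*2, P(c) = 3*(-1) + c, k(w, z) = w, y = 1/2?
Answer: 1/68 ≈ 0.014706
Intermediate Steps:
y = ½ ≈ 0.50000
P(c) = -3 + c
F = 17 (F = 9 - (-3 - 5)/2*2 = 9 - (½)*(-8)*2 = 9 - (-4)*2 = 9 - 1*(-8) = 9 + 8 = 17)
1/(k(4, -10)*F) = 1/(4*17) = 1/68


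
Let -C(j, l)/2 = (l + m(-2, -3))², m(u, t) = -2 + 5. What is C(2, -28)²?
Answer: 1562500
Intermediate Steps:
m(u, t) = 3
C(j, l) = -2*(3 + l)² (C(j, l) = -2*(l + 3)² = -2*(3 + l)²)
C(2, -28)² = (-2*(3 - 28)²)² = (-2*(-25)²)² = (-2*625)² = (-1250)² = 1562500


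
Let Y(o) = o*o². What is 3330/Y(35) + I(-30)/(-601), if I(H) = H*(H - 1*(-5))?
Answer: -6030984/5153575 ≈ -1.1703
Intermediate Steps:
Y(o) = o³
I(H) = H*(5 + H) (I(H) = H*(H + 5) = H*(5 + H))
3330/Y(35) + I(-30)/(-601) = 3330/(35³) - 30*(5 - 30)/(-601) = 3330/42875 - 30*(-25)*(-1/601) = 3330*(1/42875) + 750*(-1/601) = 666/8575 - 750/601 = -6030984/5153575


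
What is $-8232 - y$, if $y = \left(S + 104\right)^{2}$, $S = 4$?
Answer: $-19896$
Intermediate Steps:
$y = 11664$ ($y = \left(4 + 104\right)^{2} = 108^{2} = 11664$)
$-8232 - y = -8232 - 11664 = -19896$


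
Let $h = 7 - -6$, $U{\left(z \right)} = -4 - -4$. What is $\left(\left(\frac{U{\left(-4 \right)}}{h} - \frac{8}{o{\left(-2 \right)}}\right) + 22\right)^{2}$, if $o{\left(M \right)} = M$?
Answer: $676$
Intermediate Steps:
$U{\left(z \right)} = 0$ ($U{\left(z \right)} = -4 + 4 = 0$)
$h = 13$ ($h = 7 + 6 = 13$)
$\left(\left(\frac{U{\left(-4 \right)}}{h} - \frac{8}{o{\left(-2 \right)}}\right) + 22\right)^{2} = \left(\left(\frac{0}{13} - \frac{8}{-2}\right) + 22\right)^{2} = \left(\left(0 \cdot \frac{1}{13} - -4\right) + 22\right)^{2} = \left(\left(0 + 4\right) + 22\right)^{2} = \left(4 + 22\right)^{2} = 26^{2} = 676$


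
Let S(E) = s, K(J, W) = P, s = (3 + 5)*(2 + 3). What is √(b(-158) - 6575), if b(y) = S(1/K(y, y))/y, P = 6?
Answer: I*√41036155/79 ≈ 81.088*I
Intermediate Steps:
s = 40 (s = 8*5 = 40)
K(J, W) = 6
S(E) = 40
b(y) = 40/y
√(b(-158) - 6575) = √(40/(-158) - 6575) = √(40*(-1/158) - 6575) = √(-20/79 - 6575) = √(-519445/79) = I*√41036155/79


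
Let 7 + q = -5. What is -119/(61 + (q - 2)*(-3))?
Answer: -119/103 ≈ -1.1553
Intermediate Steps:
q = -12 (q = -7 - 5 = -12)
-119/(61 + (q - 2)*(-3)) = -119/(61 + (-12 - 2)*(-3)) = -119/(61 - 14*(-3)) = -119/(61 + 42) = -119/103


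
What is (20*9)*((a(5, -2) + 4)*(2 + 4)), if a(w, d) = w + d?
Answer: 7560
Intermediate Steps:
a(w, d) = d + w
(20*9)*((a(5, -2) + 4)*(2 + 4)) = (20*9)*(((-2 + 5) + 4)*(2 + 4)) = 180*((3 + 4)*6) = 180*(7*6) = 180*42 = 7560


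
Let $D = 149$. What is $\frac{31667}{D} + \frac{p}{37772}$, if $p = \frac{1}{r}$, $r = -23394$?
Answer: $\frac{27982169865907}{131662087032} \approx 212.53$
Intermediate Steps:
$p = - \frac{1}{23394}$ ($p = \frac{1}{-23394} = - \frac{1}{23394} \approx -4.2746 \cdot 10^{-5}$)
$\frac{31667}{D} + \frac{p}{37772} = \frac{31667}{149} - \frac{1}{23394 \cdot 37772} = 31667 \cdot \frac{1}{149} - \frac{1}{883638168} = \frac{31667}{149} - \frac{1}{883638168} = \frac{27982169865907}{131662087032}$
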